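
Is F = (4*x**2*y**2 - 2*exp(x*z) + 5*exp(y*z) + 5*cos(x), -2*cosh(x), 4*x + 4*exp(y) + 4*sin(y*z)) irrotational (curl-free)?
No, ∇×F = (4*z*cos(y*z) + 4*exp(y), -2*x*exp(x*z) + 5*y*exp(y*z) - 4, -8*x**2*y - 5*z*exp(y*z) - 2*sinh(x))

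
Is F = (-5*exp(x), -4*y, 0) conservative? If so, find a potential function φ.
Yes, F is conservative. φ = -2*y**2 - 5*exp(x)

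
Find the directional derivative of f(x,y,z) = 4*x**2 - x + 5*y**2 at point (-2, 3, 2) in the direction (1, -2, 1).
-77*sqrt(6)/6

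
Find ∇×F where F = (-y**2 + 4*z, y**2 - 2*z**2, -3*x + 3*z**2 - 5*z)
(4*z, 7, 2*y)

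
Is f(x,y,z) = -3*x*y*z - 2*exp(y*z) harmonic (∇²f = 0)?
No, ∇²f = 2*(-y**2 - z**2)*exp(y*z)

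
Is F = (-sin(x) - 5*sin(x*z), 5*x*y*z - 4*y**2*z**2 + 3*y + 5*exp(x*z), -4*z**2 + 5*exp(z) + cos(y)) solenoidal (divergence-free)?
No, ∇·F = 5*x*z - 8*y*z**2 - 5*z*cos(x*z) - 8*z + 5*exp(z) - cos(x) + 3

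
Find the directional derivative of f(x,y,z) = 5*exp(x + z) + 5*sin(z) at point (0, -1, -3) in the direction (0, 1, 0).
0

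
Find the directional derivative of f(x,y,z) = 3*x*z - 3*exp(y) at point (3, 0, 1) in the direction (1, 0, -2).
-3*sqrt(5)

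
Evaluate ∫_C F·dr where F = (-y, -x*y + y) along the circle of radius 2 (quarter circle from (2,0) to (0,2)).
-2/3 + pi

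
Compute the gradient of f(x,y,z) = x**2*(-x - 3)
(3*x*(-x - 2), 0, 0)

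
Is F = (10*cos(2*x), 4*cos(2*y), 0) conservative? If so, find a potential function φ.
Yes, F is conservative. φ = 5*sin(2*x) + 2*sin(2*y)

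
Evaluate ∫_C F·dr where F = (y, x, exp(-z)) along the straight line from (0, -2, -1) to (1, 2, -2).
-exp(2) + 2 + E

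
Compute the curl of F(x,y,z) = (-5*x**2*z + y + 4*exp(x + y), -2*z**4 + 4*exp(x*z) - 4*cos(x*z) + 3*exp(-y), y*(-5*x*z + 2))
(-5*x*z - 4*x*exp(x*z) - 4*x*sin(x*z) + 8*z**3 + 2, -5*x**2 + 5*y*z, 4*z*exp(x*z) + 4*z*sin(x*z) - 4*exp(x + y) - 1)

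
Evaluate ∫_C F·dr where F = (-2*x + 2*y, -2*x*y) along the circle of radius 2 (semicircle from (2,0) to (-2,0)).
-4*pi - 32/3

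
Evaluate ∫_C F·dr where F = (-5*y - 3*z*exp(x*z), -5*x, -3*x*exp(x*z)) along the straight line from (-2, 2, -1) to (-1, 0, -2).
-20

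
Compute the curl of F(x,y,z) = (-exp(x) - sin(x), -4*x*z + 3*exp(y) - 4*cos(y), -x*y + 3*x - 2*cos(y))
(3*x + 2*sin(y), y - 3, -4*z)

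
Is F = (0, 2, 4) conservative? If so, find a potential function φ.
Yes, F is conservative. φ = 2*y + 4*z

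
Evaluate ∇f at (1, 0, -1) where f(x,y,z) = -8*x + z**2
(-8, 0, -2)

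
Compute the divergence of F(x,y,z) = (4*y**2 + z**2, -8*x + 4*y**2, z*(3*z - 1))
8*y + 6*z - 1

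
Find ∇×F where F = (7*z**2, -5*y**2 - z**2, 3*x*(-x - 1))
(2*z, 6*x + 14*z + 3, 0)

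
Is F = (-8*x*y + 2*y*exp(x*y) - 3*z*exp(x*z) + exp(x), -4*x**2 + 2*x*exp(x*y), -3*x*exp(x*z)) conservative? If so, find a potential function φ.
Yes, F is conservative. φ = -4*x**2*y + exp(x) + 2*exp(x*y) - 3*exp(x*z)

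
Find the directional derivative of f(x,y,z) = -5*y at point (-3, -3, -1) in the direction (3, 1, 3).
-5*sqrt(19)/19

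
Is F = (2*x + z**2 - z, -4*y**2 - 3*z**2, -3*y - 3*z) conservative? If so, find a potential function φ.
No, ∇×F = (6*z - 3, 2*z - 1, 0) ≠ 0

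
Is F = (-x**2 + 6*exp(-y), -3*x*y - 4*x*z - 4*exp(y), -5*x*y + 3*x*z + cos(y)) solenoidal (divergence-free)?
No, ∇·F = -2*x - 4*exp(y)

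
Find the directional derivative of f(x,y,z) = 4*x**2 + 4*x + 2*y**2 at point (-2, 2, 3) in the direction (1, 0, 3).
-6*sqrt(10)/5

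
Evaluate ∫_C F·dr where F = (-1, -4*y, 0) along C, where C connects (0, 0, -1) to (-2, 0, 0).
2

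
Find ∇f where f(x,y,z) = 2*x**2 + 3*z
(4*x, 0, 3)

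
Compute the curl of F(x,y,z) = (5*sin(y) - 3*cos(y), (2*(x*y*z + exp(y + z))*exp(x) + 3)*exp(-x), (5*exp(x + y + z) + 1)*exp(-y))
((2*(-x*y - exp(y + z))*exp(y) - 1)*exp(-y), -5*exp(x + z), 2*y*z - 3*sin(y) - 5*cos(y) - 3*exp(-x))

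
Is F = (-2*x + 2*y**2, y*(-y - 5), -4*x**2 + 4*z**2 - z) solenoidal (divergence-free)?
No, ∇·F = -2*y + 8*z - 8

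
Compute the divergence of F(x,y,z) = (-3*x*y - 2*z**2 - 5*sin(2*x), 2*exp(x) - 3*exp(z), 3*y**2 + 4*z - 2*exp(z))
-3*y - 2*exp(z) - 10*cos(2*x) + 4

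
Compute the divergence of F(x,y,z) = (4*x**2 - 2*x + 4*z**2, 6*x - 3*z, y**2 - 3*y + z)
8*x - 1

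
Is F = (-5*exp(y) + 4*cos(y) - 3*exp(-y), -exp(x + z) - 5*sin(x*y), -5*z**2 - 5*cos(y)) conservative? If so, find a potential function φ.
No, ∇×F = (exp(x + z) + 5*sin(y), 0, -5*y*cos(x*y) + 5*exp(y) - exp(x + z) + 4*sin(y) - 3*exp(-y)) ≠ 0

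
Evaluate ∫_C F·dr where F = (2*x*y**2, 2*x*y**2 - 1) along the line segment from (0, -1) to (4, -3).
142/3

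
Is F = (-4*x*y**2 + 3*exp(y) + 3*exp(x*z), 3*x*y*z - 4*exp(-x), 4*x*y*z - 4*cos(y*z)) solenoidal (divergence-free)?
No, ∇·F = 4*x*y + 3*x*z - 4*y**2 + 4*y*sin(y*z) + 3*z*exp(x*z)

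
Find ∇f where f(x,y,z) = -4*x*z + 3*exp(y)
(-4*z, 3*exp(y), -4*x)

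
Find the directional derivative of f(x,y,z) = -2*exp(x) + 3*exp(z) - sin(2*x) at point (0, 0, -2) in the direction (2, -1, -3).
sqrt(14)*(-8*exp(2) - 9)*exp(-2)/14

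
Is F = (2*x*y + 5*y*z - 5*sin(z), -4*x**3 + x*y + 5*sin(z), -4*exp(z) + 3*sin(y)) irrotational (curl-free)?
No, ∇×F = (3*cos(y) - 5*cos(z), 5*y - 5*cos(z), -12*x**2 - 2*x + y - 5*z)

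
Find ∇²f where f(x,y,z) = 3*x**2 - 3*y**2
0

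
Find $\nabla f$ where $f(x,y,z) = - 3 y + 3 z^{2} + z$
(0, -3, 6*z + 1)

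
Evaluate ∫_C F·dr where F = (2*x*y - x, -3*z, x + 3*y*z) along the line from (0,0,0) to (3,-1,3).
-21/2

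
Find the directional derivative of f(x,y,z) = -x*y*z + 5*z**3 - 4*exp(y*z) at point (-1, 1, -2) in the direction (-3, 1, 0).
4*sqrt(10)*(1 - exp(2))*exp(-2)/5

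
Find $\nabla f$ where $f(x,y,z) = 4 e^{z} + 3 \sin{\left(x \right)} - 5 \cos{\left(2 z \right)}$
(3*cos(x), 0, 4*exp(z) + 10*sin(2*z))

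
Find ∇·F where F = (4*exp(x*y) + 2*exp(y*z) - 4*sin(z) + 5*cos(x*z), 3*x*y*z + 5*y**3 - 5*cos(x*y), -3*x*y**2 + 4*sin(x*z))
3*x*z + 5*x*sin(x*y) + 4*x*cos(x*z) + 15*y**2 + 4*y*exp(x*y) - 5*z*sin(x*z)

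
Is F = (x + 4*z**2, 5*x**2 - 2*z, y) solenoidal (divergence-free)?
No, ∇·F = 1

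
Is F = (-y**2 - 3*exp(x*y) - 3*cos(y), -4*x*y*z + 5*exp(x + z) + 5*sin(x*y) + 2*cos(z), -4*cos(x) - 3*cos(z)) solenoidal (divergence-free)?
No, ∇·F = -4*x*z + 5*x*cos(x*y) - 3*y*exp(x*y) + 3*sin(z)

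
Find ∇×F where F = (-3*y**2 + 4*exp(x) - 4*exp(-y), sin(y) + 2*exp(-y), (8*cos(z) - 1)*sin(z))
(0, 0, 6*y - 4*exp(-y))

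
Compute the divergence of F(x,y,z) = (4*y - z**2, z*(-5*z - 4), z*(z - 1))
2*z - 1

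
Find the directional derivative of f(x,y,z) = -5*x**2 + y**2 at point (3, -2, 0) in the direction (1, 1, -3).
-34*sqrt(11)/11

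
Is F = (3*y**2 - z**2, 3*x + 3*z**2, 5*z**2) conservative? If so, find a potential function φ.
No, ∇×F = (-6*z, -2*z, 3 - 6*y) ≠ 0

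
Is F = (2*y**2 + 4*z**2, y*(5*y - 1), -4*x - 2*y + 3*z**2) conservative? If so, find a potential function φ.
No, ∇×F = (-2, 8*z + 4, -4*y) ≠ 0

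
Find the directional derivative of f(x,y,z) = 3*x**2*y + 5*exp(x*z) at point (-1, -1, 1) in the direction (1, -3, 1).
-3*sqrt(11)/11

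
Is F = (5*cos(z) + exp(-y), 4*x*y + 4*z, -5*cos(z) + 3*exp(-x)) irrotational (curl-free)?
No, ∇×F = (-4, -5*sin(z) + 3*exp(-x), 4*y + exp(-y))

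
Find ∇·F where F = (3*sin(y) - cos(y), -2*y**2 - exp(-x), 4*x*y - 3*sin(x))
-4*y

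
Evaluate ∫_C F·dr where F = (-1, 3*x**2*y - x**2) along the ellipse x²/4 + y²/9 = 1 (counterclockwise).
0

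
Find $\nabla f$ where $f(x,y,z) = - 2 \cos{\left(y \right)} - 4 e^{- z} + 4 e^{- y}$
(0, 2*sin(y) - 4*exp(-y), 4*exp(-z))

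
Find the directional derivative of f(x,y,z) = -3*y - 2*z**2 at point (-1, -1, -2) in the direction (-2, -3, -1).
sqrt(14)/14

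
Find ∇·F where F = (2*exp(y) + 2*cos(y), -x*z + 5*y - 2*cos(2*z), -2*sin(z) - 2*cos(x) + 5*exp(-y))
5 - 2*cos(z)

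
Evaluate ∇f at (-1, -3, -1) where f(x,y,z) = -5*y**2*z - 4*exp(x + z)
(-4*exp(-2), -30, -45 - 4*exp(-2))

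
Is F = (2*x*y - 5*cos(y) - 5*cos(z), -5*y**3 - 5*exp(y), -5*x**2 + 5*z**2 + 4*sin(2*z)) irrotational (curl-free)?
No, ∇×F = (0, 10*x + 5*sin(z), -2*x - 5*sin(y))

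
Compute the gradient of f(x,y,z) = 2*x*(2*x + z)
(8*x + 2*z, 0, 2*x)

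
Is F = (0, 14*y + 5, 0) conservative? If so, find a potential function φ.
Yes, F is conservative. φ = y*(7*y + 5)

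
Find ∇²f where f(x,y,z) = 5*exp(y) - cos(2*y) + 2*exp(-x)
5*exp(y) + 4*cos(2*y) + 2*exp(-x)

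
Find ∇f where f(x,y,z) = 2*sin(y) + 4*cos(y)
(0, -4*sin(y) + 2*cos(y), 0)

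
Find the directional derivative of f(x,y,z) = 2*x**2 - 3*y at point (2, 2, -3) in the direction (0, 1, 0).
-3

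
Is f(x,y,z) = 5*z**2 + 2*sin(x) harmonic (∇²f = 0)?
No, ∇²f = 10 - 2*sin(x)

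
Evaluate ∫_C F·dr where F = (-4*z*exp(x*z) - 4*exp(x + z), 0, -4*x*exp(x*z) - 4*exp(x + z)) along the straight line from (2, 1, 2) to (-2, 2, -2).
8*sinh(4)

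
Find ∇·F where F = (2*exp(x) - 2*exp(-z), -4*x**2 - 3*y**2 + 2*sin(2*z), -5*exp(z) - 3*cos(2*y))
-6*y + 2*exp(x) - 5*exp(z)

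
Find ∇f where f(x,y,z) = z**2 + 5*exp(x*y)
(5*y*exp(x*y), 5*x*exp(x*y), 2*z)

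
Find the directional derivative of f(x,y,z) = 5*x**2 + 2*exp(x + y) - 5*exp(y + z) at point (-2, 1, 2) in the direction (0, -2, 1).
sqrt(5)*(-4/5 + exp(4))*exp(-1)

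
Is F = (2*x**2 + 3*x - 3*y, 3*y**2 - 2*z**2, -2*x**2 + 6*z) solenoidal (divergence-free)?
No, ∇·F = 4*x + 6*y + 9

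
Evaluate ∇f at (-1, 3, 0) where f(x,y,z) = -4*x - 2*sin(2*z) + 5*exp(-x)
(-5*E - 4, 0, -4)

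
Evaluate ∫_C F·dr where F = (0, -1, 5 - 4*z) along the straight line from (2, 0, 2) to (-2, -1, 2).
1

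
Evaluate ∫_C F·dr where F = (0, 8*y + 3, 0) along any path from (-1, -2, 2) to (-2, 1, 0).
-3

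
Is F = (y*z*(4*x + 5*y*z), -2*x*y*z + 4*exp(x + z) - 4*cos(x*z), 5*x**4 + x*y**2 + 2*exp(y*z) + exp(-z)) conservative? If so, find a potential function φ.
No, ∇×F = (4*x*y - 4*x*sin(x*z) + 2*z*exp(y*z) - 4*exp(x + z), -20*x**3 + 4*x*y + 10*y**2*z - y**2, -4*x*z - 10*y*z**2 - 2*y*z + 4*z*sin(x*z) + 4*exp(x + z)) ≠ 0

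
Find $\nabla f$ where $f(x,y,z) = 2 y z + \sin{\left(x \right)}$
(cos(x), 2*z, 2*y)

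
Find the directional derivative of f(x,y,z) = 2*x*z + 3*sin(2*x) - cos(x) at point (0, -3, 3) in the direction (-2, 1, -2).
-8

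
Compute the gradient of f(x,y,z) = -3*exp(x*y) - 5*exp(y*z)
(-3*y*exp(x*y), -3*x*exp(x*y) - 5*z*exp(y*z), -5*y*exp(y*z))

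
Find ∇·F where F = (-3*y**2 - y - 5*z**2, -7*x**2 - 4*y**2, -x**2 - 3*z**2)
-8*y - 6*z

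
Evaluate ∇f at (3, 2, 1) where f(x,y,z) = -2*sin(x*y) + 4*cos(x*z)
(-4*cos(6) - 4*sin(3), -6*cos(6), -12*sin(3))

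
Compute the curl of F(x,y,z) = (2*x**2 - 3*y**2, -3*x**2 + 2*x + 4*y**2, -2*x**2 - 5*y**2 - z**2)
(-10*y, 4*x, -6*x + 6*y + 2)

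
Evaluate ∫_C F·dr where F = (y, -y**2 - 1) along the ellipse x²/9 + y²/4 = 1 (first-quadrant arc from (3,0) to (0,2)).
-3*pi/2 - 14/3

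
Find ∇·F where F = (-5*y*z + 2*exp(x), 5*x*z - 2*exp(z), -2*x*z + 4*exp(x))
-2*x + 2*exp(x)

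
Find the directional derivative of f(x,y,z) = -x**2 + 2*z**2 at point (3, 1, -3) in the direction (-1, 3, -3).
42*sqrt(19)/19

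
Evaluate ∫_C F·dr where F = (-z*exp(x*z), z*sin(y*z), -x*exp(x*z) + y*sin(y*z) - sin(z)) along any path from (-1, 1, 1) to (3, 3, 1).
-exp(3) + exp(-1) + cos(1) - cos(3)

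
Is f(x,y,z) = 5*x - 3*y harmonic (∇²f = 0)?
Yes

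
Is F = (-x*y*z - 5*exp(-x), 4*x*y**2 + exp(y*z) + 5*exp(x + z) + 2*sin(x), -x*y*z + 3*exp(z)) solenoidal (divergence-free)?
No, ∇·F = 7*x*y - y*z + z*exp(y*z) + 3*exp(z) + 5*exp(-x)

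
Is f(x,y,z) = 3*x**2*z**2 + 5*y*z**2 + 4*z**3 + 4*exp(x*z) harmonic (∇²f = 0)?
No, ∇²f = 4*x**2*exp(x*z) + 6*x**2 + 10*y + 2*z**2*(2*exp(x*z) + 3) + 24*z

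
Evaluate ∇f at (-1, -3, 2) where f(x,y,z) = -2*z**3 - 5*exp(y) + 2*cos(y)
(0, -5*exp(-3) + 2*sin(3), -24)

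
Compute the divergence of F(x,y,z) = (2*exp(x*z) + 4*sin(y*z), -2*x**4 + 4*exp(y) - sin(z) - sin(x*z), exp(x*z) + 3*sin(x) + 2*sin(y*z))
x*exp(x*z) + 2*y*cos(y*z) + 2*z*exp(x*z) + 4*exp(y)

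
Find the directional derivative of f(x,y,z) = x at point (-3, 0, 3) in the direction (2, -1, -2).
2/3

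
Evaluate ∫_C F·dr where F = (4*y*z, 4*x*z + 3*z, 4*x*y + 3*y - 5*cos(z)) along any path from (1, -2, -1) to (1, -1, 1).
-21 - 10*sin(1)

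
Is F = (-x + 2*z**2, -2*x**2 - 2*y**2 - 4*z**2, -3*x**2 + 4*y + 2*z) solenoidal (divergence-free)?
No, ∇·F = 1 - 4*y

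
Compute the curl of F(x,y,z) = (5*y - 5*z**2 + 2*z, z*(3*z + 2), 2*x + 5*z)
(-6*z - 2, -10*z, -5)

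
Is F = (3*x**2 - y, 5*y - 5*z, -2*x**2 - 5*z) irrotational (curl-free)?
No, ∇×F = (5, 4*x, 1)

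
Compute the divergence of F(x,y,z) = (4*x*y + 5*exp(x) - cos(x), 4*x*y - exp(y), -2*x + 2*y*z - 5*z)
4*x + 6*y + 5*exp(x) - exp(y) + sin(x) - 5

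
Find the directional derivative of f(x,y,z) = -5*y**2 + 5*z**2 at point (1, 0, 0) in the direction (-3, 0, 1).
0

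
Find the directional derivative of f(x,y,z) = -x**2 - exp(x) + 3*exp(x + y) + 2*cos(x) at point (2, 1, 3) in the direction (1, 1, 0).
sqrt(2)*(-exp(2)/2 - 2 - sin(2) + 3*exp(3))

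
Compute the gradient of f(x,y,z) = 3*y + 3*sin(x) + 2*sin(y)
(3*cos(x), 2*cos(y) + 3, 0)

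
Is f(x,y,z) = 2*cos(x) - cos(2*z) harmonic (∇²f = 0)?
No, ∇²f = -2*cos(x) + 4*cos(2*z)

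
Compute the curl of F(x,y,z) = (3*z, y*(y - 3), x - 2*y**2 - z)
(-4*y, 2, 0)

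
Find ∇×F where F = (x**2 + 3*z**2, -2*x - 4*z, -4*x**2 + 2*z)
(4, 8*x + 6*z, -2)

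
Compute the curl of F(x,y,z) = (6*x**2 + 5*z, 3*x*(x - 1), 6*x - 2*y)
(-2, -1, 6*x - 3)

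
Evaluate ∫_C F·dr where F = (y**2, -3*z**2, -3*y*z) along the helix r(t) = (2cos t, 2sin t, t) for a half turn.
-32/3 + 6*pi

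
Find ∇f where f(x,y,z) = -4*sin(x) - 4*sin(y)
(-4*cos(x), -4*cos(y), 0)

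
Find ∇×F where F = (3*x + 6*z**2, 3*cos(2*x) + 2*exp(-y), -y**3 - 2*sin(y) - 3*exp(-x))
(-3*y**2 - 2*cos(y), 12*z - 3*exp(-x), -6*sin(2*x))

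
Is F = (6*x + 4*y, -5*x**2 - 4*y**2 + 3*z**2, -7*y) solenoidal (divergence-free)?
No, ∇·F = 6 - 8*y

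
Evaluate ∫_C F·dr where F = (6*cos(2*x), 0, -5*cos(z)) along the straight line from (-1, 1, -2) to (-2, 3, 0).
-2*sin(2) - 3*sin(4)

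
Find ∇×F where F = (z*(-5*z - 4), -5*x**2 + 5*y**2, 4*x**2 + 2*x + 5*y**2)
(10*y, -8*x - 10*z - 6, -10*x)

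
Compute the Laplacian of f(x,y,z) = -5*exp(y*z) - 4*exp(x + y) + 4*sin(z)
-5*y**2*exp(y*z) - 5*z**2*exp(y*z) - 8*exp(x + y) - 4*sin(z)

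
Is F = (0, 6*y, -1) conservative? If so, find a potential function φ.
Yes, F is conservative. φ = 3*y**2 - z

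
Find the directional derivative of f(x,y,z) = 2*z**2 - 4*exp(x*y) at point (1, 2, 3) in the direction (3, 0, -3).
sqrt(2)*(-4*exp(2) - 6)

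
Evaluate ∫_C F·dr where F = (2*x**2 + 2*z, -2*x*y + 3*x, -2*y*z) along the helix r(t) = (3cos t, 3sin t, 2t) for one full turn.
99*pi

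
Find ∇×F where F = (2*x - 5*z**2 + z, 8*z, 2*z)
(-8, 1 - 10*z, 0)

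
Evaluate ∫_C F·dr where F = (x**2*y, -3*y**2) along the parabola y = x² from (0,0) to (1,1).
-4/5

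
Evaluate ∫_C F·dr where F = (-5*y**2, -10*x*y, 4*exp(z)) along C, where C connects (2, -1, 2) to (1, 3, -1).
-35 - 4*exp(2) + 4*exp(-1)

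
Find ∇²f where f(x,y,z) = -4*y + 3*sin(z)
-3*sin(z)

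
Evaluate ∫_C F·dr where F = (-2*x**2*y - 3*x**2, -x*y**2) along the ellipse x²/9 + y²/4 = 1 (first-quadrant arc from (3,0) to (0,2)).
21*pi/4 + 27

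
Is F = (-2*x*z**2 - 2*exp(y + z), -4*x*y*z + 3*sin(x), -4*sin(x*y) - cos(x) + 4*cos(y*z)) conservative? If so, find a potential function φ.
No, ∇×F = (4*x*y - 4*x*cos(x*y) - 4*z*sin(y*z), -4*x*z + 4*y*cos(x*y) - 2*exp(y + z) - sin(x), -4*y*z + 2*exp(y + z) + 3*cos(x)) ≠ 0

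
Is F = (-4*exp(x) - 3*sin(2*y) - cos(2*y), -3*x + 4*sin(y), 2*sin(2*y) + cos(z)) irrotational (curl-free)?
No, ∇×F = (4*cos(2*y), 0, -2*sin(2*y) + 6*cos(2*y) - 3)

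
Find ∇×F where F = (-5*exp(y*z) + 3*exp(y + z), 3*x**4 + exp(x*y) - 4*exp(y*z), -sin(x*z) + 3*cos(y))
(4*y*exp(y*z) - 3*sin(y), -5*y*exp(y*z) + z*cos(x*z) + 3*exp(y + z), 12*x**3 + y*exp(x*y) + 5*z*exp(y*z) - 3*exp(y + z))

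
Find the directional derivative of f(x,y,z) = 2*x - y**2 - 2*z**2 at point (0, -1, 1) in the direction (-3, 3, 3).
-4*sqrt(3)/3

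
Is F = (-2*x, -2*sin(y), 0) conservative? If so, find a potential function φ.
Yes, F is conservative. φ = -x**2 + 2*cos(y)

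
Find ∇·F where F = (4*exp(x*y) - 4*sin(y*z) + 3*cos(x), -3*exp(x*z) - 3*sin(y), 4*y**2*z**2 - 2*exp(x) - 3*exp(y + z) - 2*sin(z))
8*y**2*z + 4*y*exp(x*y) - 3*exp(y + z) - 3*sin(x) - 3*cos(y) - 2*cos(z)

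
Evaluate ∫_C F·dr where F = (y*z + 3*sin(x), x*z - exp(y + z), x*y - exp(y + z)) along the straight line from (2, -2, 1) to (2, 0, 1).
4 - 2*sinh(1)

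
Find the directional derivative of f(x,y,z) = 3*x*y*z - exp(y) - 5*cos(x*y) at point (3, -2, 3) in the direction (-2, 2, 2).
sqrt(3)*(-1 - 25*exp(2)*sin(6) + 27*exp(2))*exp(-2)/3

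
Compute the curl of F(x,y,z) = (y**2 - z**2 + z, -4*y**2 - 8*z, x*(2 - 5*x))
(8, 10*x - 2*z - 1, -2*y)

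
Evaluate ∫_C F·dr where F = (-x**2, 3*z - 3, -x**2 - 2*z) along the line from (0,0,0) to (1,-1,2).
-5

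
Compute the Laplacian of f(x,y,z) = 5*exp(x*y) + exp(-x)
(5*(x**2 + y**2)*exp(x*y + x) + 1)*exp(-x)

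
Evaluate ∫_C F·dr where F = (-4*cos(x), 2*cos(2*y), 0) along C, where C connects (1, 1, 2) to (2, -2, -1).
-5*sin(2) - sin(4) + 4*sin(1)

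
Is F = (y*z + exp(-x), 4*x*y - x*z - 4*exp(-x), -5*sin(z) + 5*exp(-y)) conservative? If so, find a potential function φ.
No, ∇×F = (x - 5*exp(-y), y, 4*y - 2*z + 4*exp(-x)) ≠ 0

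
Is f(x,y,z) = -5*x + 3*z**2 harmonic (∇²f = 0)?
No, ∇²f = 6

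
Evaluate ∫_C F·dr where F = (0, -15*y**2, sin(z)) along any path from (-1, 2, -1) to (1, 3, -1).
-95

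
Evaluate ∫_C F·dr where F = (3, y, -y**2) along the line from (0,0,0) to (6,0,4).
18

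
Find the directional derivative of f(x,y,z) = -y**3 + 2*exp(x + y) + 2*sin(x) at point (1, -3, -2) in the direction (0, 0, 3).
0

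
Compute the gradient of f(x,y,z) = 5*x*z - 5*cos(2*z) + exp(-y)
(5*z, -exp(-y), 5*x + 10*sin(2*z))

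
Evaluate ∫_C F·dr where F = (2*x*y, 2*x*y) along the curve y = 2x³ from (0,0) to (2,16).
16256/35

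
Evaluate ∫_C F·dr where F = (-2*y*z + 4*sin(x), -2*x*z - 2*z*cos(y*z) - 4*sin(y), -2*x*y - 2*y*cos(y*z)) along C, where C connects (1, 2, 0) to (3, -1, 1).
-4*cos(2) + 2*sin(1) - 4*cos(3) + 8*cos(1) + 6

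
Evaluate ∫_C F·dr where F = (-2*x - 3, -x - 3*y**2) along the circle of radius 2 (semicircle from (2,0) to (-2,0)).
12 - 2*pi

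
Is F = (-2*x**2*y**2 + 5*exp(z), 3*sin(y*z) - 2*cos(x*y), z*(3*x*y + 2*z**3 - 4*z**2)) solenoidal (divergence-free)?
No, ∇·F = -4*x*y**2 + 3*x*y + 2*x*sin(x*y) + 8*z**3 - 12*z**2 + 3*z*cos(y*z)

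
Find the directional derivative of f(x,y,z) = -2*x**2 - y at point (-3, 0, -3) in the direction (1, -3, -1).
15*sqrt(11)/11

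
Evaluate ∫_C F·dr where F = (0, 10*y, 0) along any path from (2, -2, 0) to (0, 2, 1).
0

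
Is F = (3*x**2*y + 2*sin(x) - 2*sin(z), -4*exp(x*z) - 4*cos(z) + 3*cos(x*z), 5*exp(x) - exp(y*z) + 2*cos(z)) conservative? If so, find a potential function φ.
No, ∇×F = (4*x*exp(x*z) + 3*x*sin(x*z) - z*exp(y*z) - 4*sin(z), -5*exp(x) - 2*cos(z), -3*x**2 - 4*z*exp(x*z) - 3*z*sin(x*z)) ≠ 0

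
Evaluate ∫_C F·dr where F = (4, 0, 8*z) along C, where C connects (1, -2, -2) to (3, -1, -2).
8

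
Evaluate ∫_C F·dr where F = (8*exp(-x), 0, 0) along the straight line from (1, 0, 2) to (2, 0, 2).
-(8 - 8*E)*exp(-2)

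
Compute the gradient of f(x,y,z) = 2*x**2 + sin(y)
(4*x, cos(y), 0)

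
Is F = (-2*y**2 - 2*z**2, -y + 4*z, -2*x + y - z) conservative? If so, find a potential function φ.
No, ∇×F = (-3, 2 - 4*z, 4*y) ≠ 0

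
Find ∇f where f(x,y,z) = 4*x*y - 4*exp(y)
(4*y, 4*x - 4*exp(y), 0)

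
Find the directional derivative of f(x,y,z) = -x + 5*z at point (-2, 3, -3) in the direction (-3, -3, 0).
sqrt(2)/2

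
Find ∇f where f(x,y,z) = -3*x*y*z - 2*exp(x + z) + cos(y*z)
(-3*y*z - 2*exp(x + z), -z*(3*x + sin(y*z)), -3*x*y - y*sin(y*z) - 2*exp(x + z))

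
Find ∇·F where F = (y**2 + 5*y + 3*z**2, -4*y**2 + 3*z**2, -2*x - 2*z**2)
-8*y - 4*z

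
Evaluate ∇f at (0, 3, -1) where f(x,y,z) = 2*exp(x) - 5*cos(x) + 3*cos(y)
(2, -3*sin(3), 0)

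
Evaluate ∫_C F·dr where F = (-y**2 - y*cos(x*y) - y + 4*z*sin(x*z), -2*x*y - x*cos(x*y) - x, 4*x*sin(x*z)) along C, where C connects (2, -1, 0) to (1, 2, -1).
-4*cos(1) - 2 - 2*sin(2)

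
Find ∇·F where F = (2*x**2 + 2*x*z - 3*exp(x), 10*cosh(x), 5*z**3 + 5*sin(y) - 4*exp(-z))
4*x + 15*z**2 + 2*z - 3*exp(x) + 4*exp(-z)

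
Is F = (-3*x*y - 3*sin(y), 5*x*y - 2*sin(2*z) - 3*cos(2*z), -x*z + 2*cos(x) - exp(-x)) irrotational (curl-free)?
No, ∇×F = (-6*sin(2*z) + 4*cos(2*z), z + 2*sin(x) - exp(-x), 3*x + 5*y + 3*cos(y))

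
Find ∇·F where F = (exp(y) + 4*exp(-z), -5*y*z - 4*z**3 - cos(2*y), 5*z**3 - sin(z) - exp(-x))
15*z**2 - 5*z + 2*sin(2*y) - cos(z)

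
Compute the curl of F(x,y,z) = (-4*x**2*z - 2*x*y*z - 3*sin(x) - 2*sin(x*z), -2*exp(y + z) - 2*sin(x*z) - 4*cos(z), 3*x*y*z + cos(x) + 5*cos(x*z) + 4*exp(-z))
(3*x*z + 2*x*cos(x*z) + 2*exp(y + z) - 4*sin(z), -4*x**2 - 2*x*y - 2*x*cos(x*z) - 3*y*z + 5*z*sin(x*z) + sin(x), 2*z*(x - cos(x*z)))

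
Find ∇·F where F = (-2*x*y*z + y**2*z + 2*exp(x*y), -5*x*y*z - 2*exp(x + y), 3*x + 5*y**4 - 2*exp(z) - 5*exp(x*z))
-5*x*z - 5*x*exp(x*z) - 2*y*z + 2*y*exp(x*y) - 2*exp(z) - 2*exp(x + y)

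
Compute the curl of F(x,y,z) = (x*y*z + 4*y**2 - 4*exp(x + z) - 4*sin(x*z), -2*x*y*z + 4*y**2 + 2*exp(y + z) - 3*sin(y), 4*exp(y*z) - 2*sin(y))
(2*x*y + 4*z*exp(y*z) - 2*exp(y + z) - 2*cos(y), x*y - 4*x*cos(x*z) - 4*exp(x + z), -x*z - 2*y*z - 8*y)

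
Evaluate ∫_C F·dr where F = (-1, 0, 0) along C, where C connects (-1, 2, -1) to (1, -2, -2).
-2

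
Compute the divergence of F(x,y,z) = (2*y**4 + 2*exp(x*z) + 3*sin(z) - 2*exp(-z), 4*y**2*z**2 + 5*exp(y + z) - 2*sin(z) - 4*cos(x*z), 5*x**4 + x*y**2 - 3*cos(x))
8*y*z**2 + 2*z*exp(x*z) + 5*exp(y + z)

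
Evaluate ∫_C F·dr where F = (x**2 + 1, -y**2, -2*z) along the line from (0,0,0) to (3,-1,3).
10/3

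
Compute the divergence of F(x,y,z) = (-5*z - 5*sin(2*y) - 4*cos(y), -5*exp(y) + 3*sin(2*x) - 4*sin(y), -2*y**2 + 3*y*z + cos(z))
3*y - 5*exp(y) - sin(z) - 4*cos(y)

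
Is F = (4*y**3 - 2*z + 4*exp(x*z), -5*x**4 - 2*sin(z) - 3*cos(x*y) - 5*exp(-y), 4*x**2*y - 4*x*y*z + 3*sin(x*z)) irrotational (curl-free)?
No, ∇×F = (4*x**2 - 4*x*z + 2*cos(z), -8*x*y + 4*x*exp(x*z) + 4*y*z - 3*z*cos(x*z) - 2, -20*x**3 - 12*y**2 + 3*y*sin(x*y))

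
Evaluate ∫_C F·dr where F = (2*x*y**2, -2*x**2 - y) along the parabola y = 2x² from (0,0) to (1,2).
-8/3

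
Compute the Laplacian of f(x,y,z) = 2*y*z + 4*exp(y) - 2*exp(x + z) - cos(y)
4*exp(y) - 4*exp(x + z) + cos(y)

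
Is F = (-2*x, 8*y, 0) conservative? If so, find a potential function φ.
Yes, F is conservative. φ = -x**2 + 4*y**2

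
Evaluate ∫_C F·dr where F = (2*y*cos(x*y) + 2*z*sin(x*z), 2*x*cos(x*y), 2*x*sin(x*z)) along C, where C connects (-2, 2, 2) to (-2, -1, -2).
2*sin(4) + 2*sin(2)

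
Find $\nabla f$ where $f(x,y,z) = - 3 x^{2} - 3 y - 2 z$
(-6*x, -3, -2)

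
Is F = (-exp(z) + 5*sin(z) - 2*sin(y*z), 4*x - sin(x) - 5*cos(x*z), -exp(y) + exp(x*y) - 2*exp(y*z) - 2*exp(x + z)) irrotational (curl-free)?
No, ∇×F = (x*exp(x*y) - 5*x*sin(x*z) - 2*z*exp(y*z) - exp(y), -y*exp(x*y) - 2*y*cos(y*z) - exp(z) + 2*exp(x + z) + 5*cos(z), 5*z*sin(x*z) + 2*z*cos(y*z) - cos(x) + 4)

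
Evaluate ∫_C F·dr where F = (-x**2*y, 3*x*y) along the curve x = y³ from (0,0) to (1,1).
3/10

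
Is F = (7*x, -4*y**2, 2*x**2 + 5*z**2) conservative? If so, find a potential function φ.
No, ∇×F = (0, -4*x, 0) ≠ 0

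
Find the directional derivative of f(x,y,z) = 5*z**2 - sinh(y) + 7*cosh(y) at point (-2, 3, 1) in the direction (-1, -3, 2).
sqrt(14)*(-21*sinh(3) + 20 + 3*cosh(3))/14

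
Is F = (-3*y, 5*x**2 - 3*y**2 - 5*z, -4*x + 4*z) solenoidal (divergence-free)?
No, ∇·F = 4 - 6*y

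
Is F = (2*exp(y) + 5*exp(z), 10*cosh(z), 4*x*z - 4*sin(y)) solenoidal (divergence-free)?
No, ∇·F = 4*x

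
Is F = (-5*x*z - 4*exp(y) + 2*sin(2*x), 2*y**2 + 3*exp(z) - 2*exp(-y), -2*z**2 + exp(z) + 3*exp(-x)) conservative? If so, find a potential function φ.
No, ∇×F = (-3*exp(z), -5*x + 3*exp(-x), 4*exp(y)) ≠ 0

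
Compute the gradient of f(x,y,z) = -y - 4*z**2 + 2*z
(0, -1, 2 - 8*z)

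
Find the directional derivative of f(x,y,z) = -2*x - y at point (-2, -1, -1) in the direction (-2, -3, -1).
sqrt(14)/2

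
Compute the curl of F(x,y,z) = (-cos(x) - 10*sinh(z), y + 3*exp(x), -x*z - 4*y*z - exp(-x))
(-4*z, z - 10*cosh(z) - exp(-x), 3*exp(x))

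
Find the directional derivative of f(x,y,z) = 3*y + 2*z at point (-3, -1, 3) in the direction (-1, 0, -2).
-4*sqrt(5)/5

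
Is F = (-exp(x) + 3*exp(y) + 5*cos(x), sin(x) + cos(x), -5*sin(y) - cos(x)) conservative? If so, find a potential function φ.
No, ∇×F = (-5*cos(y), -sin(x), -3*exp(y) + sqrt(2)*cos(x + pi/4)) ≠ 0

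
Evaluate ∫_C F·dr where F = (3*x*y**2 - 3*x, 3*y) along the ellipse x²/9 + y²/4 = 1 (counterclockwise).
0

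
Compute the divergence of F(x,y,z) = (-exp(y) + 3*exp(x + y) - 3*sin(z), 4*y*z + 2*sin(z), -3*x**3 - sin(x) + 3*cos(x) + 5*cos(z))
4*z + 3*exp(x + y) - 5*sin(z)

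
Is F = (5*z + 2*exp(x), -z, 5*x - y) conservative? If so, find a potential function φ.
Yes, F is conservative. φ = 5*x*z - y*z + 2*exp(x)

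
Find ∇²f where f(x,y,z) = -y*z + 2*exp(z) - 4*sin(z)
2*exp(z) + 4*sin(z)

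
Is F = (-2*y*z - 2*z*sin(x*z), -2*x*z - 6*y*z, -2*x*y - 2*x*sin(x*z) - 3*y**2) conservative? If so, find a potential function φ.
Yes, F is conservative. φ = -2*x*y*z - 3*y**2*z + 2*cos(x*z)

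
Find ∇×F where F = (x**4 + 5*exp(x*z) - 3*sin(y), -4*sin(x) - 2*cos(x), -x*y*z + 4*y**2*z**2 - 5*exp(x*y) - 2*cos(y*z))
(-x*z - 5*x*exp(x*y) + 8*y*z**2 + 2*z*sin(y*z), 5*x*exp(x*z) + y*z + 5*y*exp(x*y), 2*sin(x) - 4*cos(x) + 3*cos(y))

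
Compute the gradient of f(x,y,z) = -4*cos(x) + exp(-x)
(4*sin(x) - exp(-x), 0, 0)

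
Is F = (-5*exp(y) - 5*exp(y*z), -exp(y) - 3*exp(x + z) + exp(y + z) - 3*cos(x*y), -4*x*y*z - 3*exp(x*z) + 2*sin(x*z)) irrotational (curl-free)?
No, ∇×F = (-4*x*z + 3*exp(x + z) - exp(y + z), 4*y*z - 5*y*exp(y*z) + 3*z*exp(x*z) - 2*z*cos(x*z), 3*y*sin(x*y) + 5*z*exp(y*z) + 5*exp(y) - 3*exp(x + z))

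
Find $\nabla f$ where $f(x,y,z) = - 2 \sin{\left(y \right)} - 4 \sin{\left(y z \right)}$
(0, -4*z*cos(y*z) - 2*cos(y), -4*y*cos(y*z))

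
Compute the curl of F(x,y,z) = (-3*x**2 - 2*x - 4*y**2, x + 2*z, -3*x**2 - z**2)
(-2, 6*x, 8*y + 1)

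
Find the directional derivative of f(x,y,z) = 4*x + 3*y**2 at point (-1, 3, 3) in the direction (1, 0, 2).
4*sqrt(5)/5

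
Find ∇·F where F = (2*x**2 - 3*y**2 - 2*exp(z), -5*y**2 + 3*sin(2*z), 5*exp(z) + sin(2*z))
4*x - 10*y + 5*exp(z) + 2*cos(2*z)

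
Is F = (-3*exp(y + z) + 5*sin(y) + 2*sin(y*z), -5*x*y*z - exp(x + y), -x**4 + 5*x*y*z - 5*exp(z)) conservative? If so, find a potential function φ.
No, ∇×F = (5*x*(y + z), 4*x**3 - 5*y*z + 2*y*cos(y*z) - 3*exp(y + z), -5*y*z - 2*z*cos(y*z) - exp(x + y) + 3*exp(y + z) - 5*cos(y)) ≠ 0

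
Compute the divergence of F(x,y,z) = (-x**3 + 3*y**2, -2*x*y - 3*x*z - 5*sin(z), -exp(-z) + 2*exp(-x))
-3*x**2 - 2*x + exp(-z)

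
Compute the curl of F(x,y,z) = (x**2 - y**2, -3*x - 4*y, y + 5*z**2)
(1, 0, 2*y - 3)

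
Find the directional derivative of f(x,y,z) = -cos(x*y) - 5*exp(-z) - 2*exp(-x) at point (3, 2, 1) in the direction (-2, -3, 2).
sqrt(17)*(-4 - 13*exp(3)*sin(6) + 10*exp(2))*exp(-3)/17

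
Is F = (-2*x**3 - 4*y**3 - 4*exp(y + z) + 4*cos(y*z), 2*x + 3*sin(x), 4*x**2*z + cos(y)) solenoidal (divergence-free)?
No, ∇·F = -2*x**2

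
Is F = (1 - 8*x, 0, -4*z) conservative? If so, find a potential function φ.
Yes, F is conservative. φ = -4*x**2 + x - 2*z**2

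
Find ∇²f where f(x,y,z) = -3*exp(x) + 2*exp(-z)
-3*exp(x) + 2*exp(-z)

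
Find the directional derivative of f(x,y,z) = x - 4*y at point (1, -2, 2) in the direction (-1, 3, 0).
-13*sqrt(10)/10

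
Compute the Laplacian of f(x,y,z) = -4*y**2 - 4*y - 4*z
-8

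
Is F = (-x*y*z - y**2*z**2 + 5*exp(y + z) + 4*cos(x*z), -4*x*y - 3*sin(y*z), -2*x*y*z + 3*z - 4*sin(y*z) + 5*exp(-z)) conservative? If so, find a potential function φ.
No, ∇×F = (-2*x*z + 3*y*cos(y*z) - 4*z*cos(y*z), -x*y - 4*x*sin(x*z) - 2*y**2*z + 2*y*z + 5*exp(y + z), x*z + 2*y*z**2 - 4*y - 5*exp(y + z)) ≠ 0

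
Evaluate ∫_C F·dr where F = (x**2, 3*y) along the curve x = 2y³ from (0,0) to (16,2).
4114/3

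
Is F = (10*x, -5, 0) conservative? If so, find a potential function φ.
Yes, F is conservative. φ = 5*x**2 - 5*y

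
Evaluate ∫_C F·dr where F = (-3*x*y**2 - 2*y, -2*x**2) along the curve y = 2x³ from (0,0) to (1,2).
-49/10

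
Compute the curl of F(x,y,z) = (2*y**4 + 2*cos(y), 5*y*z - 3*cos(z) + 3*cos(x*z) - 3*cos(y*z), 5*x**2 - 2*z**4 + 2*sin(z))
(3*x*sin(x*z) - 3*y*sin(y*z) - 5*y - 3*sin(z), -10*x, -8*y**3 - 3*z*sin(x*z) + 2*sin(y))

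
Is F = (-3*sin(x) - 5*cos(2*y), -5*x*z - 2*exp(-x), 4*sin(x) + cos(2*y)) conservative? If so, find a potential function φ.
No, ∇×F = (5*x - 2*sin(2*y), -4*cos(x), -5*z - 10*sin(2*y) + 2*exp(-x)) ≠ 0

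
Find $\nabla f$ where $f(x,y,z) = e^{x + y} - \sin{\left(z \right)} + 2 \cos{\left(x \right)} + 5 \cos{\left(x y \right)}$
(-5*y*sin(x*y) + exp(x + y) - 2*sin(x), -5*x*sin(x*y) + exp(x + y), -cos(z))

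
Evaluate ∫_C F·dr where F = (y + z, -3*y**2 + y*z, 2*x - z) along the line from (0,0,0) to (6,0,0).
0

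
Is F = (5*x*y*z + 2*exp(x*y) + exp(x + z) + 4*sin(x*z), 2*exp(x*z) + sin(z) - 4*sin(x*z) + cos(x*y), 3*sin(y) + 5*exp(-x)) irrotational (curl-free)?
No, ∇×F = (-2*x*exp(x*z) + 4*x*cos(x*z) + 3*cos(y) - cos(z), 5*x*y + 4*x*cos(x*z) + exp(x + z) + 5*exp(-x), -5*x*z - 2*x*exp(x*y) - y*sin(x*y) + 2*z*exp(x*z) - 4*z*cos(x*z))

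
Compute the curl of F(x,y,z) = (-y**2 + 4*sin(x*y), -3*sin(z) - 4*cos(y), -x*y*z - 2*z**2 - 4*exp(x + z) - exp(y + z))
(-x*z - exp(y + z) + 3*cos(z), y*z + 4*exp(x + z), -4*x*cos(x*y) + 2*y)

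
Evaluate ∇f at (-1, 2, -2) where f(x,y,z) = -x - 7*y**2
(-1, -28, 0)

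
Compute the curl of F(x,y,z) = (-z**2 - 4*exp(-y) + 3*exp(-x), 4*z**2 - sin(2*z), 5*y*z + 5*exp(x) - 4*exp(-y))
(-3*z + 2*cos(2*z) + 4*exp(-y), -2*z - 5*exp(x), -4*exp(-y))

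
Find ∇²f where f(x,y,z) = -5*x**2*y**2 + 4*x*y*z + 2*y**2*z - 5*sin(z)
-10*x**2 - 10*y**2 + 4*z + 5*sin(z)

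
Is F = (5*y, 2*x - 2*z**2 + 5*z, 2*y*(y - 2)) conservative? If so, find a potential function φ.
No, ∇×F = (4*y + 4*z - 9, 0, -3) ≠ 0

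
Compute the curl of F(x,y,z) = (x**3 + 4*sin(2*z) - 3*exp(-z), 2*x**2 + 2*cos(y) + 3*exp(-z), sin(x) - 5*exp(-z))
(3*exp(-z), -cos(x) + 8*cos(2*z) + 3*exp(-z), 4*x)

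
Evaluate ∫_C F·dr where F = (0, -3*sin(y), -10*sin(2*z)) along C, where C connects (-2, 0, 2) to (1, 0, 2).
0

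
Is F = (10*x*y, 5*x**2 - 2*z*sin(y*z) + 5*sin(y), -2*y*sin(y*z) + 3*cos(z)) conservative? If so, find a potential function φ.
Yes, F is conservative. φ = 5*x**2*y + 3*sin(z) - 5*cos(y) + 2*cos(y*z)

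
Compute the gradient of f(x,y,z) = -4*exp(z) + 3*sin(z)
(0, 0, -4*exp(z) + 3*cos(z))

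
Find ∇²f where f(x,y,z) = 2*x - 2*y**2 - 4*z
-4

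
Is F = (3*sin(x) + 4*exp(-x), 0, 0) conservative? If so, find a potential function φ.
Yes, F is conservative. φ = -3*cos(x) - 4*exp(-x)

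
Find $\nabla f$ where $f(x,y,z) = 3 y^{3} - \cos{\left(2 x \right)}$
(2*sin(2*x), 9*y**2, 0)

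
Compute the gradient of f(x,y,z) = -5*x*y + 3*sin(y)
(-5*y, -5*x + 3*cos(y), 0)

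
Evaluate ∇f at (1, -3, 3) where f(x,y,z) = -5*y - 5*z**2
(0, -5, -30)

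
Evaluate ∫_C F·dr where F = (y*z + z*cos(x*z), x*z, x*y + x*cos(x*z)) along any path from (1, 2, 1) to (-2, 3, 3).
-20 - sin(1) - sin(6)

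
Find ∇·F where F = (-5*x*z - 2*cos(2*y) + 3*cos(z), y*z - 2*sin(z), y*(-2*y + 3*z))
3*y - 4*z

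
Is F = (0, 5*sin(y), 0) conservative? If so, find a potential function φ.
Yes, F is conservative. φ = -5*cos(y)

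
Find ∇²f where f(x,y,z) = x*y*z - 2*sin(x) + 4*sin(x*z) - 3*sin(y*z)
-4*x**2*sin(x*z) + 3*y**2*sin(y*z) - 4*z**2*sin(x*z) + 3*z**2*sin(y*z) + 2*sin(x)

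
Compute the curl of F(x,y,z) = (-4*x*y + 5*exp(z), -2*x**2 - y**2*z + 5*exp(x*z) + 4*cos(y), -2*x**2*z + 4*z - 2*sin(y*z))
(-5*x*exp(x*z) + y**2 - 2*z*cos(y*z), 4*x*z + 5*exp(z), 5*z*exp(x*z))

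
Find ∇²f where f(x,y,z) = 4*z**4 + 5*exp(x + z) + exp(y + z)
48*z**2 + 10*exp(x + z) + 2*exp(y + z)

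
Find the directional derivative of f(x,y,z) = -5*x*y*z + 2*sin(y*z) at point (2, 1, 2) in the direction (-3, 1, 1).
6*sqrt(11)*cos(2)/11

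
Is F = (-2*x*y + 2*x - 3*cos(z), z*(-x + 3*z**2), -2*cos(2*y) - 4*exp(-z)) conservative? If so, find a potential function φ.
No, ∇×F = (x - 9*z**2 + 4*sin(2*y), 3*sin(z), 2*x - z) ≠ 0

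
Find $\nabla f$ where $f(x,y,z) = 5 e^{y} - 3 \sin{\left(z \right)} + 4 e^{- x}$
(-4*exp(-x), 5*exp(y), -3*cos(z))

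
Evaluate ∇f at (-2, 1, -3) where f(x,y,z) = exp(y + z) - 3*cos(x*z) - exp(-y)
(-9*sin(6), (1 + E)*exp(-2), exp(-2) - 6*sin(6))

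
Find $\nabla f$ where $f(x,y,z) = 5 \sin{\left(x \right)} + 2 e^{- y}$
(5*cos(x), -2*exp(-y), 0)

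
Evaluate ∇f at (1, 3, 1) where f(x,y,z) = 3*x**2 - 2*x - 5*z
(4, 0, -5)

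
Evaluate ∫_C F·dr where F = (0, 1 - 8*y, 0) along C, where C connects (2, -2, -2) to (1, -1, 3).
13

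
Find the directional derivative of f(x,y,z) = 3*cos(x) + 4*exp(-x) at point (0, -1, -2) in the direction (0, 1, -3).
0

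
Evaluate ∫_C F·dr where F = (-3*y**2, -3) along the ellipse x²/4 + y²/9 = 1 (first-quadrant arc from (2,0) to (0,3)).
27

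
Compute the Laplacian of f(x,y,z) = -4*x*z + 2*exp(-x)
2*exp(-x)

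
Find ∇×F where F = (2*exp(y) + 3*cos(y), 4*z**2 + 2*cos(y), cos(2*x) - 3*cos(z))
(-8*z, 2*sin(2*x), -2*exp(y) + 3*sin(y))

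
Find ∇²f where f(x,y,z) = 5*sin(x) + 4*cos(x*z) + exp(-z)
-4*x**2*cos(x*z) - 4*z**2*cos(x*z) - 5*sin(x) + exp(-z)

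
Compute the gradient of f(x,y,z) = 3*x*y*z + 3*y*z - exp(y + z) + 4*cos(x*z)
(z*(3*y - 4*sin(x*z)), 3*x*z + 3*z - exp(y + z), 3*x*y - 4*x*sin(x*z) + 3*y - exp(y + z))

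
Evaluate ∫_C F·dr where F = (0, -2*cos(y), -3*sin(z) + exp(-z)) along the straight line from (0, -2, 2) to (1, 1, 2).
-2*sin(2) - 2*sin(1)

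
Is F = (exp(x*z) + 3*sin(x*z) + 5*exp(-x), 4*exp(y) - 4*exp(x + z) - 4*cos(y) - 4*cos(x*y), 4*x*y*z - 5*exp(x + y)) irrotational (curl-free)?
No, ∇×F = (4*x*z - 5*exp(x + y) + 4*exp(x + z), x*exp(x*z) + 3*x*cos(x*z) - 4*y*z + 5*exp(x + y), 4*y*sin(x*y) - 4*exp(x + z))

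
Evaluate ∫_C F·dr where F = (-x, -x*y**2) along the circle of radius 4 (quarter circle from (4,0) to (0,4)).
8 - 16*pi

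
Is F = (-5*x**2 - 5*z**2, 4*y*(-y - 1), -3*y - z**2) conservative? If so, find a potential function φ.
No, ∇×F = (-3, -10*z, 0) ≠ 0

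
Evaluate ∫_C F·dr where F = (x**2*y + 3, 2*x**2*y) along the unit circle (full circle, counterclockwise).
-pi/4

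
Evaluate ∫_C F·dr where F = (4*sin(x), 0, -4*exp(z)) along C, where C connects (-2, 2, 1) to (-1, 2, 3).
-4*exp(3) - 4*cos(1) + 4*cos(2) + 4*E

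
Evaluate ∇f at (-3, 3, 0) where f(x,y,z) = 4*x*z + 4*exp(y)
(0, 4*exp(3), -12)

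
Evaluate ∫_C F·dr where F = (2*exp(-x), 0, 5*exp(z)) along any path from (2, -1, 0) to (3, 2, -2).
-5 - 2*exp(-3) + 7*exp(-2)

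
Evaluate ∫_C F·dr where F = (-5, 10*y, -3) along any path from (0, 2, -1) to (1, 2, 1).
-11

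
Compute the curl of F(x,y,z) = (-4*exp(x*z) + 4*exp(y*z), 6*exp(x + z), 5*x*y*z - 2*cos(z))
(5*x*z - 6*exp(x + z), -4*x*exp(x*z) - 5*y*z + 4*y*exp(y*z), -4*z*exp(y*z) + 6*exp(x + z))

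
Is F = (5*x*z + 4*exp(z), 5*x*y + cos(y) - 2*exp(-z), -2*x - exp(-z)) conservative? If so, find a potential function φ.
No, ∇×F = (-2*exp(-z), 5*x + 4*exp(z) + 2, 5*y) ≠ 0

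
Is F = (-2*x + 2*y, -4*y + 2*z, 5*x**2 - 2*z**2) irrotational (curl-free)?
No, ∇×F = (-2, -10*x, -2)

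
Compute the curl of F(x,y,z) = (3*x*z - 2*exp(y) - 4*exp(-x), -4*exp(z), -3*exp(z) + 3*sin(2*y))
(4*exp(z) + 6*cos(2*y), 3*x, 2*exp(y))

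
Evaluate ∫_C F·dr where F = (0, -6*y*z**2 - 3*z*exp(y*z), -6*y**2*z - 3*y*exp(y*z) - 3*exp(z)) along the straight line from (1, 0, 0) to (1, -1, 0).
0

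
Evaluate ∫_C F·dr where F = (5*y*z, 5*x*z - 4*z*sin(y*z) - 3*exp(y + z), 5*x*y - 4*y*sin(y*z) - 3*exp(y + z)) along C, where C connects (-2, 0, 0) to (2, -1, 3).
-31 - 3*exp(2) + 4*cos(3)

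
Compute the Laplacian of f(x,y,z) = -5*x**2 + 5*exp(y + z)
10*exp(y + z) - 10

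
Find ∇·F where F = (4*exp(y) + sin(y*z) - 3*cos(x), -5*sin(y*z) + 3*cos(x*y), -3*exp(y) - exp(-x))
-3*x*sin(x*y) - 5*z*cos(y*z) + 3*sin(x)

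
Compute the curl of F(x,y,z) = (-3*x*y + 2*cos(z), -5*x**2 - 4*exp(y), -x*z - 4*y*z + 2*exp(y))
(-4*z + 2*exp(y), z - 2*sin(z), -7*x)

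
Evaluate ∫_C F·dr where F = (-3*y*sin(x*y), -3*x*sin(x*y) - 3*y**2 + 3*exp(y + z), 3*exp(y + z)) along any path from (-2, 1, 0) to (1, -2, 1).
9 - 6*sinh(1)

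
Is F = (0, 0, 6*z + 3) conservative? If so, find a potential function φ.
Yes, F is conservative. φ = 3*z*(z + 1)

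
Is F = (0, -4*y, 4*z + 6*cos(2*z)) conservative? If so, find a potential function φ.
Yes, F is conservative. φ = -2*y**2 + 2*z**2 + 3*sin(2*z)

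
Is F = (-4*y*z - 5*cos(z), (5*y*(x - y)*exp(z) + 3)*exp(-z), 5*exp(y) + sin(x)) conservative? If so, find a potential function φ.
No, ∇×F = (5*exp(y) + 3*exp(-z), -4*y + 5*sin(z) - cos(x), 5*y + 4*z) ≠ 0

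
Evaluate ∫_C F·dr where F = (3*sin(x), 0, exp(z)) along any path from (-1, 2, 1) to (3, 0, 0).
-E + 1 + 3*cos(1) - 3*cos(3)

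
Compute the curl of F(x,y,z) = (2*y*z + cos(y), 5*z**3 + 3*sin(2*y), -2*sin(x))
(-15*z**2, 2*y + 2*cos(x), -2*z + sin(y))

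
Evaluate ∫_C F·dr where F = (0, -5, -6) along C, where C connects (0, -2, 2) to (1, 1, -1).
3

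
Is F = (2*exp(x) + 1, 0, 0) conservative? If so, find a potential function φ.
Yes, F is conservative. φ = x + 2*exp(x)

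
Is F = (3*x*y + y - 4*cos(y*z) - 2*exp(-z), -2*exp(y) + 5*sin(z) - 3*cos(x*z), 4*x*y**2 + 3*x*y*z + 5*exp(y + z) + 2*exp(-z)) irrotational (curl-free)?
No, ∇×F = (8*x*y + 3*x*z - 3*x*sin(x*z) + 5*exp(y + z) - 5*cos(z), (y*(-4*y - 3*z + 4*sin(y*z))*exp(z) + 2)*exp(-z), -3*x + 3*z*sin(x*z) - 4*z*sin(y*z) - 1)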